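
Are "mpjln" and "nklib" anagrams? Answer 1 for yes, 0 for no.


Strings: "mpjln", "nklib"
Sorted first:  jlmnp
Sorted second: bikln
Differ at position 0: 'j' vs 'b' => not anagrams

0


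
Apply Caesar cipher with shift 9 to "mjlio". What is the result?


Caesar cipher: shift "mjlio" by 9
  'm' (pos 12) + 9 = pos 21 = 'v'
  'j' (pos 9) + 9 = pos 18 = 's'
  'l' (pos 11) + 9 = pos 20 = 'u'
  'i' (pos 8) + 9 = pos 17 = 'r'
  'o' (pos 14) + 9 = pos 23 = 'x'
Result: vsurx

vsurx


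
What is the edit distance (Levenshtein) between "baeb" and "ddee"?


Computing edit distance: "baeb" -> "ddee"
DP table:
           d    d    e    e
      0    1    2    3    4
  b   1    1    2    3    4
  a   2    2    2    3    4
  e   3    3    3    2    3
  b   4    4    4    3    3
Edit distance = dp[4][4] = 3

3


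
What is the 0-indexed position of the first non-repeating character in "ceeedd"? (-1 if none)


Input: ceeedd
Character frequencies:
  'c': 1
  'd': 2
  'e': 3
Scanning left to right for freq == 1:
  Position 0 ('c'): unique! => answer = 0

0


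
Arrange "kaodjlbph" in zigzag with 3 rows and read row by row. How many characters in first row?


Zigzag "kaodjlbph" into 3 rows:
Placing characters:
  'k' => row 0
  'a' => row 1
  'o' => row 2
  'd' => row 1
  'j' => row 0
  'l' => row 1
  'b' => row 2
  'p' => row 1
  'h' => row 0
Rows:
  Row 0: "kjh"
  Row 1: "adlp"
  Row 2: "ob"
First row length: 3

3


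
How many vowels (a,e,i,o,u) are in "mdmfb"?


Input: mdmfb
Checking each character:
  'm' at position 0: consonant
  'd' at position 1: consonant
  'm' at position 2: consonant
  'f' at position 3: consonant
  'b' at position 4: consonant
Total vowels: 0

0


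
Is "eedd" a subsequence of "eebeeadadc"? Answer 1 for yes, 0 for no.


Check if "eedd" is a subsequence of "eebeeadadc"
Greedy scan:
  Position 0 ('e'): matches sub[0] = 'e'
  Position 1 ('e'): matches sub[1] = 'e'
  Position 2 ('b'): no match needed
  Position 3 ('e'): no match needed
  Position 4 ('e'): no match needed
  Position 5 ('a'): no match needed
  Position 6 ('d'): matches sub[2] = 'd'
  Position 7 ('a'): no match needed
  Position 8 ('d'): matches sub[3] = 'd'
  Position 9 ('c'): no match needed
All 4 characters matched => is a subsequence

1


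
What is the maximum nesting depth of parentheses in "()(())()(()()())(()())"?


Input: "()(())()(()()())(()())"
Tracking depth:
  Position 0 '(': depth becomes 1
  Position 1 ')': depth becomes 0
  Position 2 '(': depth becomes 1
  Position 3 '(': depth becomes 2
  Position 4 ')': depth becomes 1
  Position 5 ')': depth becomes 0
  Position 6 '(': depth becomes 1
  Position 7 ')': depth becomes 0
  Position 8 '(': depth becomes 1
  Position 9 '(': depth becomes 2
  Position 10 ')': depth becomes 1
  Position 11 '(': depth becomes 2
  Position 12 ')': depth becomes 1
  Position 13 '(': depth becomes 2
  Position 14 ')': depth becomes 1
  Position 15 ')': depth becomes 0
  Position 16 '(': depth becomes 1
  Position 17 '(': depth becomes 2
  Position 18 ')': depth becomes 1
  Position 19 '(': depth becomes 2
  Position 20 ')': depth becomes 1
  Position 21 ')': depth becomes 0
Maximum depth reached: 2

2


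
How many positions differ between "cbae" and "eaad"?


Comparing "cbae" and "eaad" position by position:
  Position 0: 'c' vs 'e' => DIFFER
  Position 1: 'b' vs 'a' => DIFFER
  Position 2: 'a' vs 'a' => same
  Position 3: 'e' vs 'd' => DIFFER
Positions that differ: 3

3


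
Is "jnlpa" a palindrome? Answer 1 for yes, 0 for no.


Input: jnlpa
Reversed: aplnj
  Compare pos 0 ('j') with pos 4 ('a'): MISMATCH
  Compare pos 1 ('n') with pos 3 ('p'): MISMATCH
Result: not a palindrome

0


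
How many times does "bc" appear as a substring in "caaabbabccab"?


Searching for "bc" in "caaabbabccab"
Scanning each position:
  Position 0: "ca" => no
  Position 1: "aa" => no
  Position 2: "aa" => no
  Position 3: "ab" => no
  Position 4: "bb" => no
  Position 5: "ba" => no
  Position 6: "ab" => no
  Position 7: "bc" => MATCH
  Position 8: "cc" => no
  Position 9: "ca" => no
  Position 10: "ab" => no
Total occurrences: 1

1


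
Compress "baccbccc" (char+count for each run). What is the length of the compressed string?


Input: baccbccc
Runs:
  'b' x 1 => "b1"
  'a' x 1 => "a1"
  'c' x 2 => "c2"
  'b' x 1 => "b1"
  'c' x 3 => "c3"
Compressed: "b1a1c2b1c3"
Compressed length: 10

10


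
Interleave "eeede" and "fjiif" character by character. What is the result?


Interleaving "eeede" and "fjiif":
  Position 0: 'e' from first, 'f' from second => "ef"
  Position 1: 'e' from first, 'j' from second => "ej"
  Position 2: 'e' from first, 'i' from second => "ei"
  Position 3: 'd' from first, 'i' from second => "di"
  Position 4: 'e' from first, 'f' from second => "ef"
Result: efejeidief

efejeidief


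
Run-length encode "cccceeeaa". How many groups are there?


Input: cccceeeaa
Scanning for consecutive runs:
  Group 1: 'c' x 4 (positions 0-3)
  Group 2: 'e' x 3 (positions 4-6)
  Group 3: 'a' x 2 (positions 7-8)
Total groups: 3

3


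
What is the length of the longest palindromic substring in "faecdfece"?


Input: "faecdfece"
Checking substrings for palindromes:
  [6:9] "ece" (len 3) => palindrome
Longest palindromic substring: "ece" with length 3

3


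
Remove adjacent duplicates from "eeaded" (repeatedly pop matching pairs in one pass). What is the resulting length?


Input: eeaded
Stack-based adjacent duplicate removal:
  Read 'e': push. Stack: e
  Read 'e': matches stack top 'e' => pop. Stack: (empty)
  Read 'a': push. Stack: a
  Read 'd': push. Stack: ad
  Read 'e': push. Stack: ade
  Read 'd': push. Stack: aded
Final stack: "aded" (length 4)

4


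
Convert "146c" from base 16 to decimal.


Input: "146c" in base 16
Positional expansion:
  Digit '1' (value 1) x 16^3 = 4096
  Digit '4' (value 4) x 16^2 = 1024
  Digit '6' (value 6) x 16^1 = 96
  Digit 'c' (value 12) x 16^0 = 12
Sum = 5228

5228


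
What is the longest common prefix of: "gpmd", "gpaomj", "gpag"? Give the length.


Words: gpmd, gpaomj, gpag
  Position 0: all 'g' => match
  Position 1: all 'p' => match
  Position 2: ('m', 'a', 'a') => mismatch, stop
LCP = "gp" (length 2)

2


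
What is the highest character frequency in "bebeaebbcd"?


Input: bebeaebbcd
Character counts:
  'a': 1
  'b': 4
  'c': 1
  'd': 1
  'e': 3
Maximum frequency: 4

4


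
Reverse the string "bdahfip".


Input: bdahfip
Reading characters right to left:
  Position 6: 'p'
  Position 5: 'i'
  Position 4: 'f'
  Position 3: 'h'
  Position 2: 'a'
  Position 1: 'd'
  Position 0: 'b'
Reversed: pifhadb

pifhadb


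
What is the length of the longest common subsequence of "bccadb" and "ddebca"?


LCS of "bccadb" and "ddebca"
DP table:
           d    d    e    b    c    a
      0    0    0    0    0    0    0
  b   0    0    0    0    1    1    1
  c   0    0    0    0    1    2    2
  c   0    0    0    0    1    2    2
  a   0    0    0    0    1    2    3
  d   0    1    1    1    1    2    3
  b   0    1    1    1    2    2    3
LCS length = dp[6][6] = 3

3


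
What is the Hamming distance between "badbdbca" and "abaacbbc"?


Comparing "badbdbca" and "abaacbbc" position by position:
  Position 0: 'b' vs 'a' => differ
  Position 1: 'a' vs 'b' => differ
  Position 2: 'd' vs 'a' => differ
  Position 3: 'b' vs 'a' => differ
  Position 4: 'd' vs 'c' => differ
  Position 5: 'b' vs 'b' => same
  Position 6: 'c' vs 'b' => differ
  Position 7: 'a' vs 'c' => differ
Total differences (Hamming distance): 7

7


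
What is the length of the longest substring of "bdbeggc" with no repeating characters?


Input: "bdbeggc"
Sliding window (track last position of each char):
  Position 0 ('b'): window [0,0] length 1 -- new best
  Position 1 ('d'): window [0,1] length 2 -- new best
  Position 2 ('b'): repeat (last at 0), move window start to 1
  Position 2 ('b'): window [1,2] length 2
  Position 3 ('e'): window [1,3] length 3 -- new best
  Position 4 ('g'): window [1,4] length 4 -- new best
  Position 5 ('g'): repeat (last at 4), move window start to 5
  Position 5 ('g'): window [5,5] length 1
  Position 6 ('c'): window [5,6] length 2
Longest substring with no repeats: "dbeg" with length 4

4


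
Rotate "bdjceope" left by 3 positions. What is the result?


Input: "bdjceope", rotate left by 3
First 3 characters: "bdj"
Remaining characters: "ceope"
Concatenate remaining + first: "ceope" + "bdj" = "ceopebdj"

ceopebdj


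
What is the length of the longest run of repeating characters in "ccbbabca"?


Input: "ccbbabca"
Scanning for longest run:
  Position 1 ('c'): continues run of 'c', length=2
  Position 2 ('b'): new char, reset run to 1
  Position 3 ('b'): continues run of 'b', length=2
  Position 4 ('a'): new char, reset run to 1
  Position 5 ('b'): new char, reset run to 1
  Position 6 ('c'): new char, reset run to 1
  Position 7 ('a'): new char, reset run to 1
Longest run: 'c' with length 2

2


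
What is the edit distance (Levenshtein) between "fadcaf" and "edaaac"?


Computing edit distance: "fadcaf" -> "edaaac"
DP table:
           e    d    a    a    a    c
      0    1    2    3    4    5    6
  f   1    1    2    3    4    5    6
  a   2    2    2    2    3    4    5
  d   3    3    2    3    3    4    5
  c   4    4    3    3    4    4    4
  a   5    5    4    3    3    4    5
  f   6    6    5    4    4    4    5
Edit distance = dp[6][6] = 5

5


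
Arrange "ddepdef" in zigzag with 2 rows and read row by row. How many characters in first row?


Zigzag "ddepdef" into 2 rows:
Placing characters:
  'd' => row 0
  'd' => row 1
  'e' => row 0
  'p' => row 1
  'd' => row 0
  'e' => row 1
  'f' => row 0
Rows:
  Row 0: "dedf"
  Row 1: "dpe"
First row length: 4

4


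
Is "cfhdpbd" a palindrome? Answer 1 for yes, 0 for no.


Input: cfhdpbd
Reversed: dbpdhfc
  Compare pos 0 ('c') with pos 6 ('d'): MISMATCH
  Compare pos 1 ('f') with pos 5 ('b'): MISMATCH
  Compare pos 2 ('h') with pos 4 ('p'): MISMATCH
Result: not a palindrome

0


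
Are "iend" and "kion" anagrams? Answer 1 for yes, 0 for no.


Strings: "iend", "kion"
Sorted first:  dein
Sorted second: ikno
Differ at position 0: 'd' vs 'i' => not anagrams

0


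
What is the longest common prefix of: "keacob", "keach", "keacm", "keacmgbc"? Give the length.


Words: keacob, keach, keacm, keacmgbc
  Position 0: all 'k' => match
  Position 1: all 'e' => match
  Position 2: all 'a' => match
  Position 3: all 'c' => match
  Position 4: ('o', 'h', 'm', 'm') => mismatch, stop
LCP = "keac" (length 4)

4


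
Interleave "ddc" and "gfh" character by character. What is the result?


Interleaving "ddc" and "gfh":
  Position 0: 'd' from first, 'g' from second => "dg"
  Position 1: 'd' from first, 'f' from second => "df"
  Position 2: 'c' from first, 'h' from second => "ch"
Result: dgdfch

dgdfch


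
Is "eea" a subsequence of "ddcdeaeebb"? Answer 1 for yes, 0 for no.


Check if "eea" is a subsequence of "ddcdeaeebb"
Greedy scan:
  Position 0 ('d'): no match needed
  Position 1 ('d'): no match needed
  Position 2 ('c'): no match needed
  Position 3 ('d'): no match needed
  Position 4 ('e'): matches sub[0] = 'e'
  Position 5 ('a'): no match needed
  Position 6 ('e'): matches sub[1] = 'e'
  Position 7 ('e'): no match needed
  Position 8 ('b'): no match needed
  Position 9 ('b'): no match needed
Only matched 2/3 characters => not a subsequence

0


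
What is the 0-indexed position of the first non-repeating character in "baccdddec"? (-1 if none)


Input: baccdddec
Character frequencies:
  'a': 1
  'b': 1
  'c': 3
  'd': 3
  'e': 1
Scanning left to right for freq == 1:
  Position 0 ('b'): unique! => answer = 0

0


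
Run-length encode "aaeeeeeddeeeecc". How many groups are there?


Input: aaeeeeeddeeeecc
Scanning for consecutive runs:
  Group 1: 'a' x 2 (positions 0-1)
  Group 2: 'e' x 5 (positions 2-6)
  Group 3: 'd' x 2 (positions 7-8)
  Group 4: 'e' x 4 (positions 9-12)
  Group 5: 'c' x 2 (positions 13-14)
Total groups: 5

5


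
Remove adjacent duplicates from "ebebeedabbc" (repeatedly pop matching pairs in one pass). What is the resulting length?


Input: ebebeedabbc
Stack-based adjacent duplicate removal:
  Read 'e': push. Stack: e
  Read 'b': push. Stack: eb
  Read 'e': push. Stack: ebe
  Read 'b': push. Stack: ebeb
  Read 'e': push. Stack: ebebe
  Read 'e': matches stack top 'e' => pop. Stack: ebeb
  Read 'd': push. Stack: ebebd
  Read 'a': push. Stack: ebebda
  Read 'b': push. Stack: ebebdab
  Read 'b': matches stack top 'b' => pop. Stack: ebebda
  Read 'c': push. Stack: ebebdac
Final stack: "ebebdac" (length 7)

7


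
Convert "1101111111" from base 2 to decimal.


Input: "1101111111" in base 2
Positional expansion:
  Digit '1' (value 1) x 2^9 = 512
  Digit '1' (value 1) x 2^8 = 256
  Digit '0' (value 0) x 2^7 = 0
  Digit '1' (value 1) x 2^6 = 64
  Digit '1' (value 1) x 2^5 = 32
  Digit '1' (value 1) x 2^4 = 16
  Digit '1' (value 1) x 2^3 = 8
  Digit '1' (value 1) x 2^2 = 4
  Digit '1' (value 1) x 2^1 = 2
  Digit '1' (value 1) x 2^0 = 1
Sum = 895

895


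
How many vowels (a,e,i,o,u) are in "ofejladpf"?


Input: ofejladpf
Checking each character:
  'o' at position 0: vowel (running total: 1)
  'f' at position 1: consonant
  'e' at position 2: vowel (running total: 2)
  'j' at position 3: consonant
  'l' at position 4: consonant
  'a' at position 5: vowel (running total: 3)
  'd' at position 6: consonant
  'p' at position 7: consonant
  'f' at position 8: consonant
Total vowels: 3

3


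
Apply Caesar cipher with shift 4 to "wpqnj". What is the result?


Caesar cipher: shift "wpqnj" by 4
  'w' (pos 22) + 4 = pos 0 = 'a'
  'p' (pos 15) + 4 = pos 19 = 't'
  'q' (pos 16) + 4 = pos 20 = 'u'
  'n' (pos 13) + 4 = pos 17 = 'r'
  'j' (pos 9) + 4 = pos 13 = 'n'
Result: aturn

aturn


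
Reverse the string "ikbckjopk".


Input: ikbckjopk
Reading characters right to left:
  Position 8: 'k'
  Position 7: 'p'
  Position 6: 'o'
  Position 5: 'j'
  Position 4: 'k'
  Position 3: 'c'
  Position 2: 'b'
  Position 1: 'k'
  Position 0: 'i'
Reversed: kpojkcbki

kpojkcbki


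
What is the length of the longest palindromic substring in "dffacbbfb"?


Input: "dffacbbfb"
Checking substrings for palindromes:
  [6:9] "bfb" (len 3) => palindrome
  [1:3] "ff" (len 2) => palindrome
  [5:7] "bb" (len 2) => palindrome
Longest palindromic substring: "bfb" with length 3

3


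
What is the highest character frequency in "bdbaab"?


Input: bdbaab
Character counts:
  'a': 2
  'b': 3
  'd': 1
Maximum frequency: 3

3


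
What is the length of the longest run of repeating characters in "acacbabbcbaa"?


Input: "acacbabbcbaa"
Scanning for longest run:
  Position 1 ('c'): new char, reset run to 1
  Position 2 ('a'): new char, reset run to 1
  Position 3 ('c'): new char, reset run to 1
  Position 4 ('b'): new char, reset run to 1
  Position 5 ('a'): new char, reset run to 1
  Position 6 ('b'): new char, reset run to 1
  Position 7 ('b'): continues run of 'b', length=2
  Position 8 ('c'): new char, reset run to 1
  Position 9 ('b'): new char, reset run to 1
  Position 10 ('a'): new char, reset run to 1
  Position 11 ('a'): continues run of 'a', length=2
Longest run: 'b' with length 2

2


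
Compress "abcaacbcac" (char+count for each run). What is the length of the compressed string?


Input: abcaacbcac
Runs:
  'a' x 1 => "a1"
  'b' x 1 => "b1"
  'c' x 1 => "c1"
  'a' x 2 => "a2"
  'c' x 1 => "c1"
  'b' x 1 => "b1"
  'c' x 1 => "c1"
  'a' x 1 => "a1"
  'c' x 1 => "c1"
Compressed: "a1b1c1a2c1b1c1a1c1"
Compressed length: 18

18


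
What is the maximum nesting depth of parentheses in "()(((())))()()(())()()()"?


Input: "()(((())))()()(())()()()"
Tracking depth:
  Position 0 '(': depth becomes 1
  Position 1 ')': depth becomes 0
  Position 2 '(': depth becomes 1
  Position 3 '(': depth becomes 2
  Position 4 '(': depth becomes 3
  Position 5 '(': depth becomes 4
  Position 6 ')': depth becomes 3
  Position 7 ')': depth becomes 2
  Position 8 ')': depth becomes 1
  Position 9 ')': depth becomes 0
  Position 10 '(': depth becomes 1
  Position 11 ')': depth becomes 0
  Position 12 '(': depth becomes 1
  Position 13 ')': depth becomes 0
  Position 14 '(': depth becomes 1
  Position 15 '(': depth becomes 2
  Position 16 ')': depth becomes 1
  Position 17 ')': depth becomes 0
  Position 18 '(': depth becomes 1
  Position 19 ')': depth becomes 0
  Position 20 '(': depth becomes 1
  Position 21 ')': depth becomes 0
  Position 22 '(': depth becomes 1
  Position 23 ')': depth becomes 0
Maximum depth reached: 4

4


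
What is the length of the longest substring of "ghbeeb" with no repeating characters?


Input: "ghbeeb"
Sliding window (track last position of each char):
  Position 0 ('g'): window [0,0] length 1 -- new best
  Position 1 ('h'): window [0,1] length 2 -- new best
  Position 2 ('b'): window [0,2] length 3 -- new best
  Position 3 ('e'): window [0,3] length 4 -- new best
  Position 4 ('e'): repeat (last at 3), move window start to 4
  Position 4 ('e'): window [4,4] length 1
  Position 5 ('b'): window [4,5] length 2
Longest substring with no repeats: "ghbe" with length 4

4


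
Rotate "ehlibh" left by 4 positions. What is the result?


Input: "ehlibh", rotate left by 4
First 4 characters: "ehli"
Remaining characters: "bh"
Concatenate remaining + first: "bh" + "ehli" = "bhehli"

bhehli


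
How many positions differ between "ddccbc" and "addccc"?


Comparing "ddccbc" and "addccc" position by position:
  Position 0: 'd' vs 'a' => DIFFER
  Position 1: 'd' vs 'd' => same
  Position 2: 'c' vs 'd' => DIFFER
  Position 3: 'c' vs 'c' => same
  Position 4: 'b' vs 'c' => DIFFER
  Position 5: 'c' vs 'c' => same
Positions that differ: 3

3


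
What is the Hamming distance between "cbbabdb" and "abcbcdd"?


Comparing "cbbabdb" and "abcbcdd" position by position:
  Position 0: 'c' vs 'a' => differ
  Position 1: 'b' vs 'b' => same
  Position 2: 'b' vs 'c' => differ
  Position 3: 'a' vs 'b' => differ
  Position 4: 'b' vs 'c' => differ
  Position 5: 'd' vs 'd' => same
  Position 6: 'b' vs 'd' => differ
Total differences (Hamming distance): 5

5


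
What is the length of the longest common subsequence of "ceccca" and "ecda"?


LCS of "ceccca" and "ecda"
DP table:
           e    c    d    a
      0    0    0    0    0
  c   0    0    1    1    1
  e   0    1    1    1    1
  c   0    1    2    2    2
  c   0    1    2    2    2
  c   0    1    2    2    2
  a   0    1    2    2    3
LCS length = dp[6][4] = 3

3


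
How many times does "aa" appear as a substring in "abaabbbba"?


Searching for "aa" in "abaabbbba"
Scanning each position:
  Position 0: "ab" => no
  Position 1: "ba" => no
  Position 2: "aa" => MATCH
  Position 3: "ab" => no
  Position 4: "bb" => no
  Position 5: "bb" => no
  Position 6: "bb" => no
  Position 7: "ba" => no
Total occurrences: 1

1


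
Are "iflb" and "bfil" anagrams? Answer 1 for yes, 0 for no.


Strings: "iflb", "bfil"
Sorted first:  bfil
Sorted second: bfil
Sorted forms match => anagrams

1


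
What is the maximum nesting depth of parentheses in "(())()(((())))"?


Input: "(())()(((())))"
Tracking depth:
  Position 0 '(': depth becomes 1
  Position 1 '(': depth becomes 2
  Position 2 ')': depth becomes 1
  Position 3 ')': depth becomes 0
  Position 4 '(': depth becomes 1
  Position 5 ')': depth becomes 0
  Position 6 '(': depth becomes 1
  Position 7 '(': depth becomes 2
  Position 8 '(': depth becomes 3
  Position 9 '(': depth becomes 4
  Position 10 ')': depth becomes 3
  Position 11 ')': depth becomes 2
  Position 12 ')': depth becomes 1
  Position 13 ')': depth becomes 0
Maximum depth reached: 4

4


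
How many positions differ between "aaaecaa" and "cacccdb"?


Comparing "aaaecaa" and "cacccdb" position by position:
  Position 0: 'a' vs 'c' => DIFFER
  Position 1: 'a' vs 'a' => same
  Position 2: 'a' vs 'c' => DIFFER
  Position 3: 'e' vs 'c' => DIFFER
  Position 4: 'c' vs 'c' => same
  Position 5: 'a' vs 'd' => DIFFER
  Position 6: 'a' vs 'b' => DIFFER
Positions that differ: 5

5


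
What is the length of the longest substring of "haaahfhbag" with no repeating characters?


Input: "haaahfhbag"
Sliding window (track last position of each char):
  Position 0 ('h'): window [0,0] length 1 -- new best
  Position 1 ('a'): window [0,1] length 2 -- new best
  Position 2 ('a'): repeat (last at 1), move window start to 2
  Position 2 ('a'): window [2,2] length 1
  Position 3 ('a'): repeat (last at 2), move window start to 3
  Position 3 ('a'): window [3,3] length 1
  Position 4 ('h'): window [3,4] length 2
  Position 5 ('f'): window [3,5] length 3 -- new best
  Position 6 ('h'): repeat (last at 4), move window start to 5
  Position 6 ('h'): window [5,6] length 2
  Position 7 ('b'): window [5,7] length 3
  Position 8 ('a'): window [5,8] length 4 -- new best
  Position 9 ('g'): window [5,9] length 5 -- new best
Longest substring with no repeats: "fhbag" with length 5

5


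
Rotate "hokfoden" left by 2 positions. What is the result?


Input: "hokfoden", rotate left by 2
First 2 characters: "ho"
Remaining characters: "kfoden"
Concatenate remaining + first: "kfoden" + "ho" = "kfodenho"

kfodenho


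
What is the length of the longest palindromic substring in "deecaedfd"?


Input: "deecaedfd"
Checking substrings for palindromes:
  [6:9] "dfd" (len 3) => palindrome
  [1:3] "ee" (len 2) => palindrome
Longest palindromic substring: "dfd" with length 3

3


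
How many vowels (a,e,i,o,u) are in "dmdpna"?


Input: dmdpna
Checking each character:
  'd' at position 0: consonant
  'm' at position 1: consonant
  'd' at position 2: consonant
  'p' at position 3: consonant
  'n' at position 4: consonant
  'a' at position 5: vowel (running total: 1)
Total vowels: 1

1


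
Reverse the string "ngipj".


Input: ngipj
Reading characters right to left:
  Position 4: 'j'
  Position 3: 'p'
  Position 2: 'i'
  Position 1: 'g'
  Position 0: 'n'
Reversed: jpign

jpign


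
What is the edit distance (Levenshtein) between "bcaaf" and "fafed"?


Computing edit distance: "bcaaf" -> "fafed"
DP table:
           f    a    f    e    d
      0    1    2    3    4    5
  b   1    1    2    3    4    5
  c   2    2    2    3    4    5
  a   3    3    2    3    4    5
  a   4    4    3    3    4    5
  f   5    4    4    3    4    5
Edit distance = dp[5][5] = 5

5


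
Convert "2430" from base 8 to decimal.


Input: "2430" in base 8
Positional expansion:
  Digit '2' (value 2) x 8^3 = 1024
  Digit '4' (value 4) x 8^2 = 256
  Digit '3' (value 3) x 8^1 = 24
  Digit '0' (value 0) x 8^0 = 0
Sum = 1304

1304


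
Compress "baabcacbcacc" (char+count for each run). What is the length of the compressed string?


Input: baabcacbcacc
Runs:
  'b' x 1 => "b1"
  'a' x 2 => "a2"
  'b' x 1 => "b1"
  'c' x 1 => "c1"
  'a' x 1 => "a1"
  'c' x 1 => "c1"
  'b' x 1 => "b1"
  'c' x 1 => "c1"
  'a' x 1 => "a1"
  'c' x 2 => "c2"
Compressed: "b1a2b1c1a1c1b1c1a1c2"
Compressed length: 20

20


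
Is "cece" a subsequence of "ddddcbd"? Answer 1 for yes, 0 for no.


Check if "cece" is a subsequence of "ddddcbd"
Greedy scan:
  Position 0 ('d'): no match needed
  Position 1 ('d'): no match needed
  Position 2 ('d'): no match needed
  Position 3 ('d'): no match needed
  Position 4 ('c'): matches sub[0] = 'c'
  Position 5 ('b'): no match needed
  Position 6 ('d'): no match needed
Only matched 1/4 characters => not a subsequence

0


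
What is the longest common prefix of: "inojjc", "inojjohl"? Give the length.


Words: inojjc, inojjohl
  Position 0: all 'i' => match
  Position 1: all 'n' => match
  Position 2: all 'o' => match
  Position 3: all 'j' => match
  Position 4: all 'j' => match
  Position 5: ('c', 'o') => mismatch, stop
LCP = "inojj" (length 5)

5


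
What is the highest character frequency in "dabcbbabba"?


Input: dabcbbabba
Character counts:
  'a': 3
  'b': 5
  'c': 1
  'd': 1
Maximum frequency: 5

5


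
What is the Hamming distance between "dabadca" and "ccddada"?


Comparing "dabadca" and "ccddada" position by position:
  Position 0: 'd' vs 'c' => differ
  Position 1: 'a' vs 'c' => differ
  Position 2: 'b' vs 'd' => differ
  Position 3: 'a' vs 'd' => differ
  Position 4: 'd' vs 'a' => differ
  Position 5: 'c' vs 'd' => differ
  Position 6: 'a' vs 'a' => same
Total differences (Hamming distance): 6

6


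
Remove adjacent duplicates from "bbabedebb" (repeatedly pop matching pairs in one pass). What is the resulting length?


Input: bbabedebb
Stack-based adjacent duplicate removal:
  Read 'b': push. Stack: b
  Read 'b': matches stack top 'b' => pop. Stack: (empty)
  Read 'a': push. Stack: a
  Read 'b': push. Stack: ab
  Read 'e': push. Stack: abe
  Read 'd': push. Stack: abed
  Read 'e': push. Stack: abede
  Read 'b': push. Stack: abedeb
  Read 'b': matches stack top 'b' => pop. Stack: abede
Final stack: "abede" (length 5)

5


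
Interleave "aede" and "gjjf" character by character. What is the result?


Interleaving "aede" and "gjjf":
  Position 0: 'a' from first, 'g' from second => "ag"
  Position 1: 'e' from first, 'j' from second => "ej"
  Position 2: 'd' from first, 'j' from second => "dj"
  Position 3: 'e' from first, 'f' from second => "ef"
Result: agejdjef

agejdjef


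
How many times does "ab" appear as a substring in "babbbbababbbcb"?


Searching for "ab" in "babbbbababbbcb"
Scanning each position:
  Position 0: "ba" => no
  Position 1: "ab" => MATCH
  Position 2: "bb" => no
  Position 3: "bb" => no
  Position 4: "bb" => no
  Position 5: "ba" => no
  Position 6: "ab" => MATCH
  Position 7: "ba" => no
  Position 8: "ab" => MATCH
  Position 9: "bb" => no
  Position 10: "bb" => no
  Position 11: "bc" => no
  Position 12: "cb" => no
Total occurrences: 3

3


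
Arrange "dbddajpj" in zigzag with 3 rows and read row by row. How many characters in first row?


Zigzag "dbddajpj" into 3 rows:
Placing characters:
  'd' => row 0
  'b' => row 1
  'd' => row 2
  'd' => row 1
  'a' => row 0
  'j' => row 1
  'p' => row 2
  'j' => row 1
Rows:
  Row 0: "da"
  Row 1: "bdjj"
  Row 2: "dp"
First row length: 2

2


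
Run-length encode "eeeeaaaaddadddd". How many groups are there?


Input: eeeeaaaaddadddd
Scanning for consecutive runs:
  Group 1: 'e' x 4 (positions 0-3)
  Group 2: 'a' x 4 (positions 4-7)
  Group 3: 'd' x 2 (positions 8-9)
  Group 4: 'a' x 1 (positions 10-10)
  Group 5: 'd' x 4 (positions 11-14)
Total groups: 5

5


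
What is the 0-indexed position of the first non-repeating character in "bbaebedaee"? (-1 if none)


Input: bbaebedaee
Character frequencies:
  'a': 2
  'b': 3
  'd': 1
  'e': 4
Scanning left to right for freq == 1:
  Position 0 ('b'): freq=3, skip
  Position 1 ('b'): freq=3, skip
  Position 2 ('a'): freq=2, skip
  Position 3 ('e'): freq=4, skip
  Position 4 ('b'): freq=3, skip
  Position 5 ('e'): freq=4, skip
  Position 6 ('d'): unique! => answer = 6

6


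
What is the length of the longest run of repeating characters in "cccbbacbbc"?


Input: "cccbbacbbc"
Scanning for longest run:
  Position 1 ('c'): continues run of 'c', length=2
  Position 2 ('c'): continues run of 'c', length=3
  Position 3 ('b'): new char, reset run to 1
  Position 4 ('b'): continues run of 'b', length=2
  Position 5 ('a'): new char, reset run to 1
  Position 6 ('c'): new char, reset run to 1
  Position 7 ('b'): new char, reset run to 1
  Position 8 ('b'): continues run of 'b', length=2
  Position 9 ('c'): new char, reset run to 1
Longest run: 'c' with length 3

3


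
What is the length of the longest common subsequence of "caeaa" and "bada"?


LCS of "caeaa" and "bada"
DP table:
           b    a    d    a
      0    0    0    0    0
  c   0    0    0    0    0
  a   0    0    1    1    1
  e   0    0    1    1    1
  a   0    0    1    1    2
  a   0    0    1    1    2
LCS length = dp[5][4] = 2

2


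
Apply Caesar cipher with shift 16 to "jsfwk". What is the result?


Caesar cipher: shift "jsfwk" by 16
  'j' (pos 9) + 16 = pos 25 = 'z'
  's' (pos 18) + 16 = pos 8 = 'i'
  'f' (pos 5) + 16 = pos 21 = 'v'
  'w' (pos 22) + 16 = pos 12 = 'm'
  'k' (pos 10) + 16 = pos 0 = 'a'
Result: zivma

zivma


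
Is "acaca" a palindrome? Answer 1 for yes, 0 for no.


Input: acaca
Reversed: acaca
  Compare pos 0 ('a') with pos 4 ('a'): match
  Compare pos 1 ('c') with pos 3 ('c'): match
Result: palindrome

1


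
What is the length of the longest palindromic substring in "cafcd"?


Input: "cafcd"
Checking substrings for palindromes:
  No multi-char palindromic substrings found
Longest palindromic substring: "c" with length 1

1


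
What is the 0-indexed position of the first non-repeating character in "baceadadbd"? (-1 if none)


Input: baceadadbd
Character frequencies:
  'a': 3
  'b': 2
  'c': 1
  'd': 3
  'e': 1
Scanning left to right for freq == 1:
  Position 0 ('b'): freq=2, skip
  Position 1 ('a'): freq=3, skip
  Position 2 ('c'): unique! => answer = 2

2


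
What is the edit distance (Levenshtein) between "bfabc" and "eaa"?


Computing edit distance: "bfabc" -> "eaa"
DP table:
           e    a    a
      0    1    2    3
  b   1    1    2    3
  f   2    2    2    3
  a   3    3    2    2
  b   4    4    3    3
  c   5    5    4    4
Edit distance = dp[5][3] = 4

4


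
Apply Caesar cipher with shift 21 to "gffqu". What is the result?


Caesar cipher: shift "gffqu" by 21
  'g' (pos 6) + 21 = pos 1 = 'b'
  'f' (pos 5) + 21 = pos 0 = 'a'
  'f' (pos 5) + 21 = pos 0 = 'a'
  'q' (pos 16) + 21 = pos 11 = 'l'
  'u' (pos 20) + 21 = pos 15 = 'p'
Result: baalp

baalp


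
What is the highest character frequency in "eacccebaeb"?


Input: eacccebaeb
Character counts:
  'a': 2
  'b': 2
  'c': 3
  'e': 3
Maximum frequency: 3

3


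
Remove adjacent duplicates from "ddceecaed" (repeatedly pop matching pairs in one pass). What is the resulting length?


Input: ddceecaed
Stack-based adjacent duplicate removal:
  Read 'd': push. Stack: d
  Read 'd': matches stack top 'd' => pop. Stack: (empty)
  Read 'c': push. Stack: c
  Read 'e': push. Stack: ce
  Read 'e': matches stack top 'e' => pop. Stack: c
  Read 'c': matches stack top 'c' => pop. Stack: (empty)
  Read 'a': push. Stack: a
  Read 'e': push. Stack: ae
  Read 'd': push. Stack: aed
Final stack: "aed" (length 3)

3


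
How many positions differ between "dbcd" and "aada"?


Comparing "dbcd" and "aada" position by position:
  Position 0: 'd' vs 'a' => DIFFER
  Position 1: 'b' vs 'a' => DIFFER
  Position 2: 'c' vs 'd' => DIFFER
  Position 3: 'd' vs 'a' => DIFFER
Positions that differ: 4

4


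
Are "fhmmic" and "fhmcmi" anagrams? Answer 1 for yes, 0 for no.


Strings: "fhmmic", "fhmcmi"
Sorted first:  cfhimm
Sorted second: cfhimm
Sorted forms match => anagrams

1


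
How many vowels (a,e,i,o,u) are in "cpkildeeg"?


Input: cpkildeeg
Checking each character:
  'c' at position 0: consonant
  'p' at position 1: consonant
  'k' at position 2: consonant
  'i' at position 3: vowel (running total: 1)
  'l' at position 4: consonant
  'd' at position 5: consonant
  'e' at position 6: vowel (running total: 2)
  'e' at position 7: vowel (running total: 3)
  'g' at position 8: consonant
Total vowels: 3

3


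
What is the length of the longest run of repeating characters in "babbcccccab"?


Input: "babbcccccab"
Scanning for longest run:
  Position 1 ('a'): new char, reset run to 1
  Position 2 ('b'): new char, reset run to 1
  Position 3 ('b'): continues run of 'b', length=2
  Position 4 ('c'): new char, reset run to 1
  Position 5 ('c'): continues run of 'c', length=2
  Position 6 ('c'): continues run of 'c', length=3
  Position 7 ('c'): continues run of 'c', length=4
  Position 8 ('c'): continues run of 'c', length=5
  Position 9 ('a'): new char, reset run to 1
  Position 10 ('b'): new char, reset run to 1
Longest run: 'c' with length 5

5


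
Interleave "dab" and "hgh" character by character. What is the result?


Interleaving "dab" and "hgh":
  Position 0: 'd' from first, 'h' from second => "dh"
  Position 1: 'a' from first, 'g' from second => "ag"
  Position 2: 'b' from first, 'h' from second => "bh"
Result: dhagbh

dhagbh


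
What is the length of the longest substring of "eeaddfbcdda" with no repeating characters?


Input: "eeaddfbcdda"
Sliding window (track last position of each char):
  Position 0 ('e'): window [0,0] length 1 -- new best
  Position 1 ('e'): repeat (last at 0), move window start to 1
  Position 1 ('e'): window [1,1] length 1
  Position 2 ('a'): window [1,2] length 2 -- new best
  Position 3 ('d'): window [1,3] length 3 -- new best
  Position 4 ('d'): repeat (last at 3), move window start to 4
  Position 4 ('d'): window [4,4] length 1
  Position 5 ('f'): window [4,5] length 2
  Position 6 ('b'): window [4,6] length 3
  Position 7 ('c'): window [4,7] length 4 -- new best
  Position 8 ('d'): repeat (last at 4), move window start to 5
  Position 8 ('d'): window [5,8] length 4
  Position 9 ('d'): repeat (last at 8), move window start to 9
  Position 9 ('d'): window [9,9] length 1
  Position 10 ('a'): window [9,10] length 2
Longest substring with no repeats: "dfbc" with length 4

4


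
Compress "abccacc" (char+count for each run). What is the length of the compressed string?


Input: abccacc
Runs:
  'a' x 1 => "a1"
  'b' x 1 => "b1"
  'c' x 2 => "c2"
  'a' x 1 => "a1"
  'c' x 2 => "c2"
Compressed: "a1b1c2a1c2"
Compressed length: 10

10


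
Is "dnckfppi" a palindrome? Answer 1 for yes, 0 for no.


Input: dnckfppi
Reversed: ippfkcnd
  Compare pos 0 ('d') with pos 7 ('i'): MISMATCH
  Compare pos 1 ('n') with pos 6 ('p'): MISMATCH
  Compare pos 2 ('c') with pos 5 ('p'): MISMATCH
  Compare pos 3 ('k') with pos 4 ('f'): MISMATCH
Result: not a palindrome

0


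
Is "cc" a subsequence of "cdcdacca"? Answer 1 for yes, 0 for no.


Check if "cc" is a subsequence of "cdcdacca"
Greedy scan:
  Position 0 ('c'): matches sub[0] = 'c'
  Position 1 ('d'): no match needed
  Position 2 ('c'): matches sub[1] = 'c'
  Position 3 ('d'): no match needed
  Position 4 ('a'): no match needed
  Position 5 ('c'): no match needed
  Position 6 ('c'): no match needed
  Position 7 ('a'): no match needed
All 2 characters matched => is a subsequence

1


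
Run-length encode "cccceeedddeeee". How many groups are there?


Input: cccceeedddeeee
Scanning for consecutive runs:
  Group 1: 'c' x 4 (positions 0-3)
  Group 2: 'e' x 3 (positions 4-6)
  Group 3: 'd' x 3 (positions 7-9)
  Group 4: 'e' x 4 (positions 10-13)
Total groups: 4

4


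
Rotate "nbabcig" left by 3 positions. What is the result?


Input: "nbabcig", rotate left by 3
First 3 characters: "nba"
Remaining characters: "bcig"
Concatenate remaining + first: "bcig" + "nba" = "bcignba"

bcignba


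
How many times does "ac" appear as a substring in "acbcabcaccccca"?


Searching for "ac" in "acbcabcaccccca"
Scanning each position:
  Position 0: "ac" => MATCH
  Position 1: "cb" => no
  Position 2: "bc" => no
  Position 3: "ca" => no
  Position 4: "ab" => no
  Position 5: "bc" => no
  Position 6: "ca" => no
  Position 7: "ac" => MATCH
  Position 8: "cc" => no
  Position 9: "cc" => no
  Position 10: "cc" => no
  Position 11: "cc" => no
  Position 12: "ca" => no
Total occurrences: 2

2


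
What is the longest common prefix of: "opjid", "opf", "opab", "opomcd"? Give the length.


Words: opjid, opf, opab, opomcd
  Position 0: all 'o' => match
  Position 1: all 'p' => match
  Position 2: ('j', 'f', 'a', 'o') => mismatch, stop
LCP = "op" (length 2)

2


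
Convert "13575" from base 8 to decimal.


Input: "13575" in base 8
Positional expansion:
  Digit '1' (value 1) x 8^4 = 4096
  Digit '3' (value 3) x 8^3 = 1536
  Digit '5' (value 5) x 8^2 = 320
  Digit '7' (value 7) x 8^1 = 56
  Digit '5' (value 5) x 8^0 = 5
Sum = 6013

6013


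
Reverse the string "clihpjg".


Input: clihpjg
Reading characters right to left:
  Position 6: 'g'
  Position 5: 'j'
  Position 4: 'p'
  Position 3: 'h'
  Position 2: 'i'
  Position 1: 'l'
  Position 0: 'c'
Reversed: gjphilc

gjphilc


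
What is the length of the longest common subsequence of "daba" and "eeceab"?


LCS of "daba" and "eeceab"
DP table:
           e    e    c    e    a    b
      0    0    0    0    0    0    0
  d   0    0    0    0    0    0    0
  a   0    0    0    0    0    1    1
  b   0    0    0    0    0    1    2
  a   0    0    0    0    0    1    2
LCS length = dp[4][6] = 2

2


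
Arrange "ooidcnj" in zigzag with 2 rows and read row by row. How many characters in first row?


Zigzag "ooidcnj" into 2 rows:
Placing characters:
  'o' => row 0
  'o' => row 1
  'i' => row 0
  'd' => row 1
  'c' => row 0
  'n' => row 1
  'j' => row 0
Rows:
  Row 0: "oicj"
  Row 1: "odn"
First row length: 4

4


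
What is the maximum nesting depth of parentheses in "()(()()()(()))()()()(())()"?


Input: "()(()()()(()))()()()(())()"
Tracking depth:
  Position 0 '(': depth becomes 1
  Position 1 ')': depth becomes 0
  Position 2 '(': depth becomes 1
  Position 3 '(': depth becomes 2
  Position 4 ')': depth becomes 1
  Position 5 '(': depth becomes 2
  Position 6 ')': depth becomes 1
  Position 7 '(': depth becomes 2
  Position 8 ')': depth becomes 1
  Position 9 '(': depth becomes 2
  Position 10 '(': depth becomes 3
  Position 11 ')': depth becomes 2
  Position 12 ')': depth becomes 1
  Position 13 ')': depth becomes 0
  Position 14 '(': depth becomes 1
  Position 15 ')': depth becomes 0
  Position 16 '(': depth becomes 1
  Position 17 ')': depth becomes 0
  Position 18 '(': depth becomes 1
  Position 19 ')': depth becomes 0
  Position 20 '(': depth becomes 1
  Position 21 '(': depth becomes 2
  Position 22 ')': depth becomes 1
  Position 23 ')': depth becomes 0
  Position 24 '(': depth becomes 1
  Position 25 ')': depth becomes 0
Maximum depth reached: 3

3


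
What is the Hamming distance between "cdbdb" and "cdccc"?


Comparing "cdbdb" and "cdccc" position by position:
  Position 0: 'c' vs 'c' => same
  Position 1: 'd' vs 'd' => same
  Position 2: 'b' vs 'c' => differ
  Position 3: 'd' vs 'c' => differ
  Position 4: 'b' vs 'c' => differ
Total differences (Hamming distance): 3

3


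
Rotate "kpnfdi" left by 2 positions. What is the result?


Input: "kpnfdi", rotate left by 2
First 2 characters: "kp"
Remaining characters: "nfdi"
Concatenate remaining + first: "nfdi" + "kp" = "nfdikp"

nfdikp


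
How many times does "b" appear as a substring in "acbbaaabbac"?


Searching for "b" in "acbbaaabbac"
Scanning each position:
  Position 0: "a" => no
  Position 1: "c" => no
  Position 2: "b" => MATCH
  Position 3: "b" => MATCH
  Position 4: "a" => no
  Position 5: "a" => no
  Position 6: "a" => no
  Position 7: "b" => MATCH
  Position 8: "b" => MATCH
  Position 9: "a" => no
  Position 10: "c" => no
Total occurrences: 4

4


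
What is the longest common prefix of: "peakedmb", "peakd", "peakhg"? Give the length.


Words: peakedmb, peakd, peakhg
  Position 0: all 'p' => match
  Position 1: all 'e' => match
  Position 2: all 'a' => match
  Position 3: all 'k' => match
  Position 4: ('e', 'd', 'h') => mismatch, stop
LCP = "peak" (length 4)

4


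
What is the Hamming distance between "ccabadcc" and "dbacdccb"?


Comparing "ccabadcc" and "dbacdccb" position by position:
  Position 0: 'c' vs 'd' => differ
  Position 1: 'c' vs 'b' => differ
  Position 2: 'a' vs 'a' => same
  Position 3: 'b' vs 'c' => differ
  Position 4: 'a' vs 'd' => differ
  Position 5: 'd' vs 'c' => differ
  Position 6: 'c' vs 'c' => same
  Position 7: 'c' vs 'b' => differ
Total differences (Hamming distance): 6

6


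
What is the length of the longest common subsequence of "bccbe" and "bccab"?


LCS of "bccbe" and "bccab"
DP table:
           b    c    c    a    b
      0    0    0    0    0    0
  b   0    1    1    1    1    1
  c   0    1    2    2    2    2
  c   0    1    2    3    3    3
  b   0    1    2    3    3    4
  e   0    1    2    3    3    4
LCS length = dp[5][5] = 4

4


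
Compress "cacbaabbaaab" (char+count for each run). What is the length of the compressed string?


Input: cacbaabbaaab
Runs:
  'c' x 1 => "c1"
  'a' x 1 => "a1"
  'c' x 1 => "c1"
  'b' x 1 => "b1"
  'a' x 2 => "a2"
  'b' x 2 => "b2"
  'a' x 3 => "a3"
  'b' x 1 => "b1"
Compressed: "c1a1c1b1a2b2a3b1"
Compressed length: 16

16
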